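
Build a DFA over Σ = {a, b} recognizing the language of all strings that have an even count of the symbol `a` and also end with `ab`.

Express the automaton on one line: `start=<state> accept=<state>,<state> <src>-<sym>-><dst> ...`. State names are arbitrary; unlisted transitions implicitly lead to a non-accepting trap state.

start=q0 accept=q4 q0-a->q1 q0-b->q0 q1-a->q2 q1-b->q3 q2-a->q1 q2-b->q4 q3-a->q2 q3-b->q5 q4-a->q1 q4-b->q0 q5-a->q2 q5-b->q5

Run two small machines in parallel and take their product. The first has 2 states tracking the count of `a`s modulo 2; the second has 3 states tracking how much of the suffix `ab` has currently been matched. A product state is a pair (one from each), accepting exactly when both do.
        a   b  
>  q0   q1  q0 
   q1   q2  q3 
   q2   q1  q4 
   q3   q2  q5 
 * q4   q1  q0 
   q5   q2  q5 
(> = start, * = accepting)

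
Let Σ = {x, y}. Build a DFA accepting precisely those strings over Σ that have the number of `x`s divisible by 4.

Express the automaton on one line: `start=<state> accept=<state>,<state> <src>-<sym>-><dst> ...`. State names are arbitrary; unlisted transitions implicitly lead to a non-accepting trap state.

The only thing that matters is how many `x`s have appeared, reduced mod 4. Use one state per residue: A for 0, …, D for 3. Reading `x` moves to the next residue; anything else stays put. A is accepting.
4 states suffice.
       x  y 
>* A   B  A 
   B   C  B 
   C   D  C 
   D   A  D 
(> = start, * = accepting)

start=A accept=A A-x->B A-y->A B-x->C B-y->B C-x->D C-y->C D-x->A D-y->D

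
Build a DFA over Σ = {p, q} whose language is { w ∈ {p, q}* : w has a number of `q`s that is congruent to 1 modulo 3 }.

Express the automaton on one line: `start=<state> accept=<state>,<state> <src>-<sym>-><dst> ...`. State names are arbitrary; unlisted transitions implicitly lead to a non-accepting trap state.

start=S0 accept=S1 S0-p->S0 S0-q->S1 S1-p->S1 S1-q->S2 S2-p->S2 S2-q->S0

The only thing that matters is how many `q`s have appeared, reduced mod 3. Use one state per residue: S0 for 0, …, S2 for 2. Reading `q` moves to the next residue; anything else stays put. S1 is accepting.
3 states suffice.
        p   q  
>  S0   S0  S1 
 * S1   S1  S2 
   S2   S2  S0 
(> = start, * = accepting)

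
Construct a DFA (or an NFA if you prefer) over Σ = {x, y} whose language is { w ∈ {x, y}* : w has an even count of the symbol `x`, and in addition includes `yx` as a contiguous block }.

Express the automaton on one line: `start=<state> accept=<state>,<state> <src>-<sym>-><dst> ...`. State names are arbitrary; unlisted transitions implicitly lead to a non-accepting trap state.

Handle the two conditions separately and then intersect. The first has 2 states tracking the count of `x`s modulo 2; the second has 3 states tracking whether and how much of `yx` has been seen. A product state is a pair (one from each), accepting exactly when both do.
        x   y  
>  s0   s1  s2 
   s1   s0  s3 
   s2   s4  s2 
   s3   s5  s3 
   s4   s5  s4 
 * s5   s4  s5 
(> = start, * = accepting)

start=s0 accept=s5 s0-x->s1 s0-y->s2 s1-x->s0 s1-y->s3 s2-x->s4 s2-y->s2 s3-x->s5 s3-y->s3 s4-x->s5 s4-y->s4 s5-x->s4 s5-y->s5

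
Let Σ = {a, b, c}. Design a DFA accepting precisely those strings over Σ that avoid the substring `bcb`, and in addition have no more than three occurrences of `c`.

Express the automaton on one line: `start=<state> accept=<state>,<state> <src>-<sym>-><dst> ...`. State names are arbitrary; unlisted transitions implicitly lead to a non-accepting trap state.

Build one automaton per condition and run them in lockstep. The first has 4 states tracking partial matches of the forbidden pattern `bcb`; the second has 5 states tracking the count of `c`s, saturating at 4. A product state is a pair (one from each), accepting exactly when both do.
An 18-state machine:
          a    b    c  
>* S0     S0   S1   S2 
 * S1     S0   S1   S3 
 * S2     S2   S4   S5 
 * S3     S2   S6   S5 
 * S4     S2   S4   S7 
 * S5     S5   S8   S9 
   S6     S6   S6  S10 
 * S7     S5  S10   S9 
 * S8     S5   S8  S11 
 * S9     S9  S12  S13 
   S10   S10  S10  S14 
 * S11    S9  S14  S13 
 * S12    S9  S12  S15 
   S13   S13  S16  S13 
   S14   S14  S14  S17 
   S15   S13  S17  S13 
   S16   S13  S16  S15 
   S17   S17  S17  S17 
(> = start, * = accepting)

start=S0 accept=S0,S1,S2,S3,S4,S5,S7,S8,S9,S11,S12 S0-a->S0 S0-b->S1 S0-c->S2 S1-a->S0 S1-b->S1 S1-c->S3 S2-a->S2 S2-b->S4 S2-c->S5 S3-a->S2 S3-b->S6 S3-c->S5 S4-a->S2 S4-b->S4 S4-c->S7 S5-a->S5 S5-b->S8 S5-c->S9 S6-a->S6 S6-b->S6 S6-c->S10 S7-a->S5 S7-b->S10 S7-c->S9 S8-a->S5 S8-b->S8 S8-c->S11 S9-a->S9 S9-b->S12 S9-c->S13 S10-a->S10 S10-b->S10 S10-c->S14 S11-a->S9 S11-b->S14 S11-c->S13 S12-a->S9 S12-b->S12 S12-c->S15 S13-a->S13 S13-b->S16 S13-c->S13 S14-a->S14 S14-b->S14 S14-c->S17 S15-a->S13 S15-b->S17 S15-c->S13 S16-a->S13 S16-b->S16 S16-c->S15 S17-a->S17 S17-b->S17 S17-c->S17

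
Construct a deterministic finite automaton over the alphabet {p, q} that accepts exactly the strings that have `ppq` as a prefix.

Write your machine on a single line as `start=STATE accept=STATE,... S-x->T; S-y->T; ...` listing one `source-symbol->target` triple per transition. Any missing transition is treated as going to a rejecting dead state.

start=S0; accept=S3; S0-p->S1; S0-q->S4; S1-p->S2; S1-q->S4; S2-p->S4; S2-q->S3; S3-p->S3; S3-q->S3; S4-p->S4; S4-q->S4

Walk along `ppq` while the input agrees: from S0 take `p` to S1, and so on. Any deviation drops to the rejecting sink S4. Once S3 is reached the prefix is confirmed and every continuation is accepted.
A 5-state machine:
        p   q  
>  S0   S1  S4 
   S1   S2  S4 
   S2   S4  S3 
 * S3   S3  S3 
   S4   S4  S4 
(> = start, * = accepting)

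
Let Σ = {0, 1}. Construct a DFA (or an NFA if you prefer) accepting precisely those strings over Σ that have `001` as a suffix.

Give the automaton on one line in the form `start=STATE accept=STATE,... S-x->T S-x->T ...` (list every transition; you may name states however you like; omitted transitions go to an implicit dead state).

Let each state record the length of the longest suffix of the input read so far that is also a prefix of `001`. q1 means the last symbol is `0`; q2 means the last 2 symbols are `00`; q3 means the last 3 symbols are `001`. Accept only at q3, where the string currently ends in `001`.
With 4 states:
        0   1  
>  q0   q1  q0 
   q1   q2  q0 
   q2   q2  q3 
 * q3   q1  q0 
(> = start, * = accepting)

start=q0 accept=q3 q0-0->q1 q0-1->q0 q1-0->q2 q1-1->q0 q2-0->q2 q2-1->q3 q3-0->q1 q3-1->q0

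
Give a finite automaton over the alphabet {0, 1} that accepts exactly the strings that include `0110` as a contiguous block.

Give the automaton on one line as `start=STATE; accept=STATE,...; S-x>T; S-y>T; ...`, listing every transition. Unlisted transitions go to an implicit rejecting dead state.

start=s0; accept=s4; s0-0>s1; s0-1>s0; s1-0>s1; s1-1>s2; s2-0>s1; s2-1>s3; s3-0>s4; s3-1>s0; s4-0>s4; s4-1>s4

States s0..s3 record the length of the longest prefix of `0110` that matches the current input suffix. Reaching s4 means `0110` has been seen, and we stay there forever. Accept from s4.
A 5-state machine:
        0   1  
>  s0   s1  s0 
   s1   s1  s2 
   s2   s1  s3 
   s3   s4  s0 
 * s4   s4  s4 
(> = start, * = accepting)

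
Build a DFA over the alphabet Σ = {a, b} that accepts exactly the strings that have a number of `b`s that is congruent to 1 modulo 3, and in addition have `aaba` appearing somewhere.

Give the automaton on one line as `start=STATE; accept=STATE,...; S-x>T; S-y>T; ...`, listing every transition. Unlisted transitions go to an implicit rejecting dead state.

Handle the two conditions separately and then intersect. One (3 states) tracks the count of `b`s modulo 3; the other (5 states) tracks whether and how much of `aaba` has been seen. Each combined state is a pair, one component from each; accept when both components accept.
15 states suffice.
          a    b  
>  q0     q1   q2 
   q1     q3   q2 
   q2     q4   q5 
   q3     q3   q6 
   q4     q7   q5 
   q5     q8   q0 
   q6     q9   q5 
   q7     q7  q10 
   q8    q11   q0 
 * q9     q9  q12 
   q10   q12   q0 
   q11   q11  q13 
   q12   q12  q14 
   q13   q14   q2 
   q14   q14   q9 
(> = start, * = accepting)

start=q0; accept=q9; q0-a>q1; q0-b>q2; q1-a>q3; q1-b>q2; q2-a>q4; q2-b>q5; q3-a>q3; q3-b>q6; q4-a>q7; q4-b>q5; q5-a>q8; q5-b>q0; q6-a>q9; q6-b>q5; q7-a>q7; q7-b>q10; q8-a>q11; q8-b>q0; q9-a>q9; q9-b>q12; q10-a>q12; q10-b>q0; q11-a>q11; q11-b>q13; q12-a>q12; q12-b>q14; q13-a>q14; q13-b>q2; q14-a>q14; q14-b>q9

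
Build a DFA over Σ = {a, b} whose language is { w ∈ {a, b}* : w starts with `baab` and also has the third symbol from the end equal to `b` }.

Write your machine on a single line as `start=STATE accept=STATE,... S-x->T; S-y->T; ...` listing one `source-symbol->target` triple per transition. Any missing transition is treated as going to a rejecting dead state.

start=S0; accept=S19,S20,S21,S22; S0-a->S1; S0-b->S2; S1-a->S3; S1-b->S4; S2-a->S5; S2-b->S6; S3-a->S7; S3-b->S8; S4-a->S9; S4-b->S10; S5-a->S11; S5-b->S12; S6-a->S13; S6-b->S14; S7-a->S7; S7-b->S8; S8-a->S9; S8-b->S10; S9-a->S15; S9-b->S12; S10-a->S13; S10-b->S14; S11-a->S7; S11-b->S16; S12-a->S9; S12-b->S10; S13-a->S15; S13-b->S12; S14-a->S13; S14-b->S14; S15-a->S7; S15-b->S8; S16-a->S17; S16-b->S18; S17-a->S19; S17-b->S20; S18-a->S21; S18-b->S22; S19-a->S23; S19-b->S16; S20-a->S17; S20-b->S18; S21-a->S19; S21-b->S20; S22-a->S21; S22-b->S22; S23-a->S23; S23-b->S16

Handle the two conditions separately and then intersect. The first has 6 states tracking whether the input so far still matches the prefix `baab`; the second has 15 states tracking the last 3 symbols read. A product state is a pair (one from each), accepting exactly when both do.
24 states suffice.
          a    b  
>  S0     S1   S2 
   S1     S3   S4 
   S2     S5   S6 
   S3     S7   S8 
   S4     S9  S10 
   S5    S11  S12 
   S6    S13  S14 
   S7     S7   S8 
   S8     S9  S10 
   S9    S15  S12 
   S10   S13  S14 
   S11    S7  S16 
   S12    S9  S10 
   S13   S15  S12 
   S14   S13  S14 
   S15    S7   S8 
   S16   S17  S18 
   S17   S19  S20 
   S18   S21  S22 
 * S19   S23  S16 
 * S20   S17  S18 
 * S21   S19  S20 
 * S22   S21  S22 
   S23   S23  S16 
(> = start, * = accepting)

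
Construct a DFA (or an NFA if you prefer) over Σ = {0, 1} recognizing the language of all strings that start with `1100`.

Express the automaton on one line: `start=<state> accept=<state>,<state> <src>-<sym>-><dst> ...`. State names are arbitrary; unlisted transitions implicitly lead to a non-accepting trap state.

start=S0 accept=S4 S0-0->S5 S0-1->S1 S1-0->S5 S1-1->S2 S2-0->S3 S2-1->S5 S3-0->S4 S3-1->S5 S4-0->S4 S4-1->S4 S5-0->S5 S5-1->S5

Walk along `1100` while the input agrees: from S0 take `1` to S1, and so on. Any deviation drops to the rejecting sink S5. Once S4 is reached the prefix is confirmed and every continuation is accepted.
A 6-state machine:
        0   1  
>  S0   S5  S1 
   S1   S5  S2 
   S2   S3  S5 
   S3   S4  S5 
 * S4   S4  S4 
   S5   S5  S5 
(> = start, * = accepting)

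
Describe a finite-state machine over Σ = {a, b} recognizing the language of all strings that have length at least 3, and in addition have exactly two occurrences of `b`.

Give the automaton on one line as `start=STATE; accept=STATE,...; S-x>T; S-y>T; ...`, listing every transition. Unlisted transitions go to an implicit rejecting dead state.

Build one automaton per condition and run them in lockstep. The first has 5 states tracking the input length, saturating at 4; the second has 4 states tracking the count of `b`s, saturating at 3. A product state is a pair (one from each), accepting exactly when both do. Minimizing collapses redundant product states.
With 7 states:
        a   b  
>  q0   q1  q2 
   q1   q1  q3 
   q2   q3  q4 
   q3   q3  q5 
   q4   q5  q6 
 * q5   q5  q6 
   q6   q6  q6 
(> = start, * = accepting)

start=q0; accept=q5; q0-a>q1; q0-b>q2; q1-a>q1; q1-b>q3; q2-a>q3; q2-b>q4; q3-a>q3; q3-b>q5; q4-a>q5; q4-b>q6; q5-a>q5; q5-b>q6; q6-a>q6; q6-b>q6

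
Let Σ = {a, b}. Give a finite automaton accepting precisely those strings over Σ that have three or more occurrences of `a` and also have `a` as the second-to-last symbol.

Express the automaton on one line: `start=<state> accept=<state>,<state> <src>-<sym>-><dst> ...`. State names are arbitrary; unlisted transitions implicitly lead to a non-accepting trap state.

Run two small machines in parallel and take their product. One (5 states) tracks the count of `a`s, saturating at 4; the other (7 states) tracks the last 2 symbols read. Each combined state is a pair, one component from each; accept when both components accept.
A 19-state machine:
          a    b  
>  s0     s1   s2 
   s1     s3   s4 
   s2     s5   s6 
   s3     s7   s8 
   s4     s9  s10 
   s5     s3   s4 
   s6     s5   s6 
 * s7    s11  s12 
   s8    s13  s14 
   s9     s7   s8 
   s10    s9  s10 
 * s11   s11  s15 
 * s12   s16  s17 
   s13   s11  s12 
   s14   s13  s14 
 * s15   s16  s18 
   s16   s11  s15 
   s17   s16  s17 
   s18   s16  s18 
(> = start, * = accepting)

start=s0 accept=s7,s11,s12,s15 s0-a->s1 s0-b->s2 s1-a->s3 s1-b->s4 s2-a->s5 s2-b->s6 s3-a->s7 s3-b->s8 s4-a->s9 s4-b->s10 s5-a->s3 s5-b->s4 s6-a->s5 s6-b->s6 s7-a->s11 s7-b->s12 s8-a->s13 s8-b->s14 s9-a->s7 s9-b->s8 s10-a->s9 s10-b->s10 s11-a->s11 s11-b->s15 s12-a->s16 s12-b->s17 s13-a->s11 s13-b->s12 s14-a->s13 s14-b->s14 s15-a->s16 s15-b->s18 s16-a->s11 s16-b->s15 s17-a->s16 s17-b->s17 s18-a->s16 s18-b->s18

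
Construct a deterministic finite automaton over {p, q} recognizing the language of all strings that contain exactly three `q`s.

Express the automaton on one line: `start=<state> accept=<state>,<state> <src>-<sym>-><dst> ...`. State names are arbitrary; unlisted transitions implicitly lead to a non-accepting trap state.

start=A accept=D A-p->A A-q->B B-p->B B-q->C C-p->C C-q->D D-p->D D-q->E E-p->E E-q->E

Only the number of `q`s matters, and only up to 4. Make a chain A → B → C → D → E advanced by each `q` (with E absorbing); every other symbol self-loops. The accepting set is {D}.
With 5 states:
       p  q 
>  A   A  B 
   B   B  C 
   C   C  D 
 * D   D  E 
   E   E  E 
(> = start, * = accepting)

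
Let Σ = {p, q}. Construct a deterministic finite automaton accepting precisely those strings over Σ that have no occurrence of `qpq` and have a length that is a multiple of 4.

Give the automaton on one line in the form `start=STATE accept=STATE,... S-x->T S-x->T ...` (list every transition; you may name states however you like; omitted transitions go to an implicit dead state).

start=s0 accept=s0,s10,s11 s0-p->s1 s0-q->s2 s1-p->s3 s1-q->s4 s2-p->s5 s2-q->s4 s3-p->s6 s3-q->s7 s4-p->s8 s4-q->s7 s5-p->s6 s5-q->s9 s6-p->s0 s6-q->s10 s7-p->s11 s7-q->s10 s8-p->s0 s8-q->s9 s9-p->s9 s9-q->s9 s10-p->s12 s10-q->s2 s11-p->s1 s11-q->s9 s12-p->s3 s12-q->s9

Build one automaton per condition and run them in lockstep. One (4 states) tracks partial matches of the forbidden pattern `qpq`; the other (4 states) tracks the input length modulo 4. Each combined state is a pair, one component from each; accept when both components accept. Equivalent product states are then merged.
13 states suffice.
          p    q  
>* s0     s1   s2 
   s1     s3   s4 
   s2     s5   s4 
   s3     s6   s7 
   s4     s8   s7 
   s5     s6   s9 
   s6     s0  s10 
   s7    s11  s10 
   s8     s0   s9 
   s9     s9   s9 
 * s10   s12   s2 
 * s11    s1   s9 
   s12    s3   s9 
(> = start, * = accepting)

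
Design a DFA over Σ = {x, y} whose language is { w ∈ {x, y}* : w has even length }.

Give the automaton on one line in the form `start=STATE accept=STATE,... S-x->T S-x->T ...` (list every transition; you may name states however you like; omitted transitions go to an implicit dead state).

start=q0 accept=q0 q0-x->q1 q0-y->q1 q1-x->q0 q1-y->q0

Count input length modulo 2: every symbol advances one step around the cycle q0 → q1 → q0. Accept at q0.
A 2-state machine:
        x   y  
>* q0   q1  q1 
   q1   q0  q0 
(> = start, * = accepting)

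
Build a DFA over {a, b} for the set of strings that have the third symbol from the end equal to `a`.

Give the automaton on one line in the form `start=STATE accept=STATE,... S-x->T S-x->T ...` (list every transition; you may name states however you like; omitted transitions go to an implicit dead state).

start=s0 accept=s7,s8,s9,s10 s0-a->s1 s0-b->s2 s1-a->s3 s1-b->s4 s2-a->s5 s2-b->s6 s3-a->s7 s3-b->s8 s4-a->s9 s4-b->s10 s5-a->s11 s5-b->s12 s6-a->s13 s6-b->s14 s7-a->s7 s7-b->s8 s8-a->s9 s8-b->s10 s9-a->s11 s9-b->s12 s10-a->s13 s10-b->s14 s11-a->s7 s11-b->s8 s12-a->s9 s12-b->s10 s13-a->s11 s13-b->s12 s14-a->s13 s14-b->s14

A DFA must remember the last 3 symbols (since which symbol is third-to-last isn't known until the input ends). Use one state per possible window of the last ≤3 symbols; accept from those whose window starts with `a`.
With 15 states:
          a    b  
>  s0     s1   s2 
   s1     s3   s4 
   s2     s5   s6 
   s3     s7   s8 
   s4     s9  s10 
   s5    s11  s12 
   s6    s13  s14 
 * s7     s7   s8 
 * s8     s9  s10 
 * s9    s11  s12 
 * s10   s13  s14 
   s11    s7   s8 
   s12    s9  s10 
   s13   s11  s12 
   s14   s13  s14 
(> = start, * = accepting)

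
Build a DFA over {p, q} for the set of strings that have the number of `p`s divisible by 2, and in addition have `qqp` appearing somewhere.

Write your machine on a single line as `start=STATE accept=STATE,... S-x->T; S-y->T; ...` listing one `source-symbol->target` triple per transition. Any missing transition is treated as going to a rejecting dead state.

start=s0; accept=s6; s0-p->s1; s0-q->s2; s1-p->s0; s1-q->s3; s2-p->s1; s2-q->s4; s3-p->s0; s3-q->s5; s4-p->s5; s4-q->s4; s5-p->s6; s5-q->s5; s6-p->s5; s6-q->s6

Run two small machines in parallel and take their product. The first has 2 states tracking the count of `p`s modulo 2; the second has 4 states tracking whether and how much of `qqp` has been seen. A product state is a pair (one from each), accepting exactly when both do. Equivalent product states are then merged.
With 7 states:
        p   q  
>  s0   s1  s2 
   s1   s0  s3 
   s2   s1  s4 
   s3   s0  s5 
   s4   s5  s4 
   s5   s6  s5 
 * s6   s5  s6 
(> = start, * = accepting)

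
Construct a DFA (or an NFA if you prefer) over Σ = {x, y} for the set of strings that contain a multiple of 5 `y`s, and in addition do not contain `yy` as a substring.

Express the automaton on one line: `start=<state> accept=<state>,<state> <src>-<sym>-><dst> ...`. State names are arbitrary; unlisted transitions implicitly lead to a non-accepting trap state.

Build one automaton per condition and run them in lockstep. One (5 states) tracks the count of `y`s modulo 5; the other (3 states) tracks partial matches of the forbidden pattern `yy`. Each combined state is a pair, one component from each; accept when both components accept.
A 15-state machine:
          x    y  
>* s0     s0   s1 
   s1     s2   s3 
   s2     s2   s4 
   s3     s3   s5 
   s4     s6   s5 
   s5     s5   s7 
   s6     s6   s8 
   s7     s7   s9 
   s8    s10   s7 
   s9     s9  s11 
   s10   s10  s12 
   s11   s11   s3 
   s12   s13   s9 
   s13   s13  s14 
 * s14    s0  s11 
(> = start, * = accepting)

start=s0 accept=s0,s14 s0-x->s0 s0-y->s1 s1-x->s2 s1-y->s3 s2-x->s2 s2-y->s4 s3-x->s3 s3-y->s5 s4-x->s6 s4-y->s5 s5-x->s5 s5-y->s7 s6-x->s6 s6-y->s8 s7-x->s7 s7-y->s9 s8-x->s10 s8-y->s7 s9-x->s9 s9-y->s11 s10-x->s10 s10-y->s12 s11-x->s11 s11-y->s3 s12-x->s13 s12-y->s9 s13-x->s13 s13-y->s14 s14-x->s0 s14-y->s11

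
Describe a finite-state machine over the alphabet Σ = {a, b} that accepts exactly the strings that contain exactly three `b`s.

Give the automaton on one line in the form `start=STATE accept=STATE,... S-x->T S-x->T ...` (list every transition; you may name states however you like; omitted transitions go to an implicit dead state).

start=S0 accept=S3 S0-a->S0 S0-b->S1 S1-a->S1 S1-b->S2 S2-a->S2 S2-b->S3 S3-a->S3 S3-b->S4 S4-a->S4 S4-b->S4

Count `b`s, saturating at 4: states S0 through S3 mean 0 through 3 `b`s seen; S4 means more than 3. Each `b` increments (capped at S4); other symbols loop. Accept from {S3}.
        a   b  
>  S0   S0  S1 
   S1   S1  S2 
   S2   S2  S3 
 * S3   S3  S4 
   S4   S4  S4 
(> = start, * = accepting)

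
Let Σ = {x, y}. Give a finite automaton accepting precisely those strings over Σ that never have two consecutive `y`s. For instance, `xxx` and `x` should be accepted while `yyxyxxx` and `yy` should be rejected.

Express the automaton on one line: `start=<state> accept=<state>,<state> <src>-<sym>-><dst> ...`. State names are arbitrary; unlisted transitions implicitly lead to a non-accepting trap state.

start=q0 accept=q0,q1 q0-x->q0 q0-y->q1 q1-x->q0 q1-y->q2 q2-x->q2 q2-y->q2

This is the complement of 'contains `yy`'. Use the same substring-matching states — q0 through q2 holding how much of `yy` has just been matched — but flip the accepting set: everything except the trap q2 accepts.
With 3 states:
        x   y  
>* q0   q0  q1 
 * q1   q0  q2 
   q2   q2  q2 
(> = start, * = accepting)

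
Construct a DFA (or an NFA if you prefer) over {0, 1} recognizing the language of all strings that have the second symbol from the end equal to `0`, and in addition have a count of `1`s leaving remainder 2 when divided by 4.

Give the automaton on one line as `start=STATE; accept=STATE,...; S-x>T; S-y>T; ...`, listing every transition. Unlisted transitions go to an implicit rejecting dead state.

Handle the two conditions separately and then intersect. One (7 states) tracks the last 2 symbols read; the other (4 states) tracks the count of `1`s modulo 4. Each combined state is a pair, one component from each; accept when both components accept. After merging equivalent states the machine shrinks.
With 8 states:
        0   1  
>  S0   S0  S1 
   S1   S2  S3 
   S2   S2  S4 
   S3   S5  S6 
 * S4   S5  S6 
   S5   S7  S6 
   S6   S6  S0 
 * S7   S7  S6 
(> = start, * = accepting)

start=S0; accept=S4,S7; S0-0>S0; S0-1>S1; S1-0>S2; S1-1>S3; S2-0>S2; S2-1>S4; S3-0>S5; S3-1>S6; S4-0>S5; S4-1>S6; S5-0>S7; S5-1>S6; S6-0>S6; S6-1>S0; S7-0>S7; S7-1>S6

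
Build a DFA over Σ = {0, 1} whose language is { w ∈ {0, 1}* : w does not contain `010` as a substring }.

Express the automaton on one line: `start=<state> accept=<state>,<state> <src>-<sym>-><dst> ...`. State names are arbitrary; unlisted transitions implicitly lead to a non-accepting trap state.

start=A accept=A,B,C A-0->B A-1->A B-0->B B-1->C C-0->D C-1->A D-0->D D-1->D

This is the complement of 'contains `010`'. Use the same substring-matching states — A through D holding how much of `010` has just been matched — but flip the accepting set: everything except the trap D accepts.
4 states suffice.
       0  1 
>* A   B  A 
 * B   B  C 
 * C   D  A 
   D   D  D 
(> = start, * = accepting)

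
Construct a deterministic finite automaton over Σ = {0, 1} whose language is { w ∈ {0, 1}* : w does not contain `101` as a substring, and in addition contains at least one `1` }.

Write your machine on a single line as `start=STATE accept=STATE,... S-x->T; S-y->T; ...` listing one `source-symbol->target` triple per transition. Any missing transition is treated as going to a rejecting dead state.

Handle the two conditions separately and then intersect. One (4 states) tracks partial matches of the forbidden pattern `101`; the other (3 states) tracks the count of `1`s, saturating at 2. Each combined state is a pair, one component from each; accept when both components accept.
        0   1  
>  S0   S0  S1 
 * S1   S2  S3 
 * S2   S4  S5 
 * S3   S6  S3 
 * S4   S4  S3 
   S5   S5  S5 
 * S6   S7  S5 
 * S7   S7  S3 
(> = start, * = accepting)

start=S0; accept=S1,S2,S3,S4,S6,S7; S0-0->S0; S0-1->S1; S1-0->S2; S1-1->S3; S2-0->S4; S2-1->S5; S3-0->S6; S3-1->S3; S4-0->S4; S4-1->S3; S5-0->S5; S5-1->S5; S6-0->S7; S6-1->S5; S7-0->S7; S7-1->S3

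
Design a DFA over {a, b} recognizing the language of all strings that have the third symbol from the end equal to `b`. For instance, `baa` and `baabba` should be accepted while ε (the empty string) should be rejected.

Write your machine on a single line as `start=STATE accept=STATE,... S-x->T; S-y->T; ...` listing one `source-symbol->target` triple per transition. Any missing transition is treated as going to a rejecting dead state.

start=q0; accept=q11,q12,q13,q14; q0-a->q1; q0-b->q2; q1-a->q3; q1-b->q4; q2-a->q5; q2-b->q6; q3-a->q7; q3-b->q8; q4-a->q9; q4-b->q10; q5-a->q11; q5-b->q12; q6-a->q13; q6-b->q14; q7-a->q7; q7-b->q8; q8-a->q9; q8-b->q10; q9-a->q11; q9-b->q12; q10-a->q13; q10-b->q14; q11-a->q7; q11-b->q8; q12-a->q9; q12-b->q10; q13-a->q11; q13-b->q12; q14-a->q13; q14-b->q14

A DFA must remember the last 3 symbols (since which symbol is third-to-last isn't known until the input ends). Use one state per possible window of the last ≤3 symbols; accept from those whose window starts with `b`.
A 15-state machine:
          a    b  
>  q0     q1   q2 
   q1     q3   q4 
   q2     q5   q6 
   q3     q7   q8 
   q4     q9  q10 
   q5    q11  q12 
   q6    q13  q14 
   q7     q7   q8 
   q8     q9  q10 
   q9    q11  q12 
   q10   q13  q14 
 * q11    q7   q8 
 * q12    q9  q10 
 * q13   q11  q12 
 * q14   q13  q14 
(> = start, * = accepting)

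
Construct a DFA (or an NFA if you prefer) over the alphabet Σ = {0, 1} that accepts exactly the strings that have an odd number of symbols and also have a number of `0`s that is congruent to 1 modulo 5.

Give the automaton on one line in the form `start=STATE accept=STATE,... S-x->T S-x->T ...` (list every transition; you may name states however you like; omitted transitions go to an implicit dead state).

start=q0 accept=q1 q0-0->q1 q0-1->q2 q1-0->q3 q1-1->q4 q2-0->q4 q2-1->q0 q3-0->q5 q3-1->q6 q4-0->q6 q4-1->q1 q5-0->q7 q5-1->q8 q6-0->q8 q6-1->q3 q7-0->q2 q7-1->q9 q8-0->q9 q8-1->q5 q9-0->q0 q9-1->q7

Handle the two conditions separately and then intersect. The first has 2 states tracking the input length modulo 2; the second has 5 states tracking the count of `0`s modulo 5. A product state is a pair (one from each), accepting exactly when both do.
A 10-state machine:
        0   1  
>  q0   q1  q2 
 * q1   q3  q4 
   q2   q4  q0 
   q3   q5  q6 
   q4   q6  q1 
   q5   q7  q8 
   q6   q8  q3 
   q7   q2  q9 
   q8   q9  q5 
   q9   q0  q7 
(> = start, * = accepting)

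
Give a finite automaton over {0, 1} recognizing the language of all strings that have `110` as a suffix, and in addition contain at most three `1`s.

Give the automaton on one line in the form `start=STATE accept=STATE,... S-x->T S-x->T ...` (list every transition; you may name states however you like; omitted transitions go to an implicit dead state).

start=q0 accept=q5 q0-0->q0 q0-1->q1 q1-0->q2 q1-1->q3 q2-0->q2 q2-1->q4 q3-0->q5 q3-1->q6 q4-0->q7 q4-1->q6 q5-0->q7 q5-1->q7 q6-0->q5 q6-1->q7 q7-0->q7 q7-1->q7

Run two small machines in parallel and take their product. The first has 4 states tracking how much of the suffix `110` has currently been matched; the second has 5 states tracking the count of `1`s, saturating at 4. A product state is a pair (one from each), accepting exactly when both do. Minimizing collapses redundant product states.
        0   1  
>  q0   q0  q1 
   q1   q2  q3 
   q2   q2  q4 
   q3   q5  q6 
   q4   q7  q6 
 * q5   q7  q7 
   q6   q5  q7 
   q7   q7  q7 
(> = start, * = accepting)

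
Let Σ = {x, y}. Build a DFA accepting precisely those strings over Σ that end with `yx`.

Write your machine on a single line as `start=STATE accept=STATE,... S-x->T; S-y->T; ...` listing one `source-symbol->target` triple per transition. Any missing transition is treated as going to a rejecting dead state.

Let each state record the length of the longest suffix of the input read so far that is also a prefix of `yx`. S1 means the last symbol is `y`; S2 means the last 2 symbols are `yx`. Accept only at S2, where the string currently ends in `yx`.
A 3-state machine:
        x   y  
>  S0   S0  S1 
   S1   S2  S1 
 * S2   S0  S1 
(> = start, * = accepting)

start=S0; accept=S2; S0-x->S0; S0-y->S1; S1-x->S2; S1-y->S1; S2-x->S0; S2-y->S1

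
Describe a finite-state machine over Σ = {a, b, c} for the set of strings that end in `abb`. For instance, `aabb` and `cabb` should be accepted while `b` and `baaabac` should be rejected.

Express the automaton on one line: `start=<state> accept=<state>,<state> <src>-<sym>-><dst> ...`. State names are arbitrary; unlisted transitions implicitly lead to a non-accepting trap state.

start=S0 accept=S3 S0-a->S1 S0-b->S0 S0-c->S0 S1-a->S1 S1-b->S2 S1-c->S0 S2-a->S1 S2-b->S3 S2-c->S0 S3-a->S1 S3-b->S0 S3-c->S0

Let each state record the length of the longest suffix of the input read so far that is also a prefix of `abb`. S1 means the last symbol is `a`; S2 means the last 2 symbols are `ab`; S3 means the last 3 symbols are `abb`. Accept only at S3, where the string currently ends in `abb`.
With 4 states:
        a   b   c  
>  S0   S1  S0  S0 
   S1   S1  S2  S0 
   S2   S1  S3  S0 
 * S3   S1  S0  S0 
(> = start, * = accepting)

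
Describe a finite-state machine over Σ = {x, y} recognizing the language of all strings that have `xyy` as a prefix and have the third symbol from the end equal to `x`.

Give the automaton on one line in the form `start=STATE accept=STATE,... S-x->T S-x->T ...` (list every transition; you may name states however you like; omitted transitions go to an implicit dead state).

start=s0 accept=s10,s20,s21,s22 s0-x->s1 s0-y->s2 s1-x->s3 s1-y->s4 s2-x->s5 s2-y->s6 s3-x->s7 s3-y->s8 s4-x->s9 s4-y->s10 s5-x->s11 s5-y->s12 s6-x->s13 s6-y->s14 s7-x->s7 s7-y->s8 s8-x->s9 s8-y->s15 s9-x->s11 s9-y->s12 s10-x->s16 s10-y->s17 s11-x->s7 s11-y->s8 s12-x->s9 s12-y->s15 s13-x->s11 s13-y->s12 s14-x->s13 s14-y->s14 s15-x->s13 s15-y->s14 s16-x->s18 s16-y->s19 s17-x->s16 s17-y->s17 s18-x->s20 s18-y->s21 s19-x->s22 s19-y->s10 s20-x->s20 s20-y->s21 s21-x->s22 s21-y->s10 s22-x->s18 s22-y->s19

Run two small machines in parallel and take their product. The first has 5 states tracking whether the input so far still matches the prefix `xyy`; the second has 15 states tracking the last 3 symbols read. A product state is a pair (one from each), accepting exactly when both do.
          x    y  
>  s0     s1   s2 
   s1     s3   s4 
   s2     s5   s6 
   s3     s7   s8 
   s4     s9  s10 
   s5    s11  s12 
   s6    s13  s14 
   s7     s7   s8 
   s8     s9  s15 
   s9    s11  s12 
 * s10   s16  s17 
   s11    s7   s8 
   s12    s9  s15 
   s13   s11  s12 
   s14   s13  s14 
   s15   s13  s14 
   s16   s18  s19 
   s17   s16  s17 
   s18   s20  s21 
   s19   s22  s10 
 * s20   s20  s21 
 * s21   s22  s10 
 * s22   s18  s19 
(> = start, * = accepting)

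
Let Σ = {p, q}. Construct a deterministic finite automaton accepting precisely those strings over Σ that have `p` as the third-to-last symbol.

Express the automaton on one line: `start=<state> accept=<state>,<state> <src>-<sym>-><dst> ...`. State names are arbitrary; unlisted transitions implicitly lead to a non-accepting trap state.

A DFA must remember the last 3 symbols (since which symbol is third-to-last isn't known until the input ends). Use one state per possible window of the last ≤3 symbols; accept from those whose window starts with `p`.
With 15 states:
          p    q  
>  S0     S1   S2 
   S1     S3   S4 
   S2     S5   S6 
   S3     S7   S8 
   S4     S9  S10 
   S5    S11  S12 
   S6    S13  S14 
 * S7     S7   S8 
 * S8     S9  S10 
 * S9    S11  S12 
 * S10   S13  S14 
   S11    S7   S8 
   S12    S9  S10 
   S13   S11  S12 
   S14   S13  S14 
(> = start, * = accepting)

start=S0 accept=S7,S8,S9,S10 S0-p->S1 S0-q->S2 S1-p->S3 S1-q->S4 S2-p->S5 S2-q->S6 S3-p->S7 S3-q->S8 S4-p->S9 S4-q->S10 S5-p->S11 S5-q->S12 S6-p->S13 S6-q->S14 S7-p->S7 S7-q->S8 S8-p->S9 S8-q->S10 S9-p->S11 S9-q->S12 S10-p->S13 S10-q->S14 S11-p->S7 S11-q->S8 S12-p->S9 S12-q->S10 S13-p->S11 S13-q->S12 S14-p->S13 S14-q->S14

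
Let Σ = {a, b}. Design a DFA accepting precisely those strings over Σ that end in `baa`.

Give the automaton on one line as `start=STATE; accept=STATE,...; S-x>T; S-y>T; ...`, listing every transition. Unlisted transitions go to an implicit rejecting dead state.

Let each state record the length of the longest suffix of the input read so far that is also a prefix of `baa`. S1 means the last symbol is `b`; S2 means the last 2 symbols are `ba`; S3 means the last 3 symbols are `baa`. Accept only at S3, where the string currently ends in `baa`.
        a   b  
>  S0   S0  S1 
   S1   S2  S1 
   S2   S3  S1 
 * S3   S0  S1 
(> = start, * = accepting)

start=S0; accept=S3; S0-a>S0; S0-b>S1; S1-a>S2; S1-b>S1; S2-a>S3; S2-b>S1; S3-a>S0; S3-b>S1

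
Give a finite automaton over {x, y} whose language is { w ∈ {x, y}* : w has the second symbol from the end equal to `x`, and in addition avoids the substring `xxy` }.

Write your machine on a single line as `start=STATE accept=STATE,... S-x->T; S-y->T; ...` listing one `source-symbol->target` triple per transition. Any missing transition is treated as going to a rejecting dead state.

start=q0; accept=q2,q3; q0-x->q1; q0-y->q0; q1-x->q2; q1-y->q3; q2-x->q2; q2-y->q4; q3-x->q1; q3-y->q0; q4-x->q4; q4-y->q4

Run two small machines in parallel and take their product. The first has 7 states tracking the last 2 symbols read; the second has 4 states tracking partial matches of the forbidden pattern `xxy`. A product state is a pair (one from each), accepting exactly when both do. Equivalent product states are then merged.
        x   y  
>  q0   q1  q0 
   q1   q2  q3 
 * q2   q2  q4 
 * q3   q1  q0 
   q4   q4  q4 
(> = start, * = accepting)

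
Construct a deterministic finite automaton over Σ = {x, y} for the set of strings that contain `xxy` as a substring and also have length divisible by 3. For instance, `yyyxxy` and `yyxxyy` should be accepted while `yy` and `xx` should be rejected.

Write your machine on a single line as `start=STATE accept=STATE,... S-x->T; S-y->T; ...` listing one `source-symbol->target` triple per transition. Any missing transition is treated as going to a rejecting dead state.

Build one automaton per condition and run them in lockstep. One (4 states) tracks whether and how much of `xxy` has been seen; the other (3 states) tracks the input length modulo 3. Each combined state is a pair, one component from each; accept when both components accept.
A 12-state machine:
          x    y  
>  q0     q1   q2 
   q1     q3   q4 
   q2     q5   q4 
   q3     q6   q7 
   q4     q8   q0 
   q5     q6   q0 
   q6     q9  q10 
 * q7    q10  q10 
   q8     q9   q2 
   q9     q3  q11 
   q10   q11  q11 
   q11    q7   q7 
(> = start, * = accepting)

start=q0; accept=q7; q0-x->q1; q0-y->q2; q1-x->q3; q1-y->q4; q2-x->q5; q2-y->q4; q3-x->q6; q3-y->q7; q4-x->q8; q4-y->q0; q5-x->q6; q5-y->q0; q6-x->q9; q6-y->q10; q7-x->q10; q7-y->q10; q8-x->q9; q8-y->q2; q9-x->q3; q9-y->q11; q10-x->q11; q10-y->q11; q11-x->q7; q11-y->q7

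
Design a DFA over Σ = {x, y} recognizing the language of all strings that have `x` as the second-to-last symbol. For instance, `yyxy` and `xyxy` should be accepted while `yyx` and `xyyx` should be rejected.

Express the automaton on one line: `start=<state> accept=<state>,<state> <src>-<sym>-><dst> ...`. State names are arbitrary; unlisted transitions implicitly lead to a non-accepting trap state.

Because acceptance depends on a position counted from the end, the machine has to buffer the most recent 2 symbols. Make each state the string of the last up-to-2 symbols read; on input `x` shift the window left and append `x`. Accept when the buffered window has length 2 and begins with `x`.
A 7-state machine:
        x   y  
>  S0   S1  S2 
   S1   S3  S4 
   S2   S5  S6 
 * S3   S3  S4 
 * S4   S5  S6 
   S5   S3  S4 
   S6   S5  S6 
(> = start, * = accepting)

start=S0 accept=S3,S4 S0-x->S1 S0-y->S2 S1-x->S3 S1-y->S4 S2-x->S5 S2-y->S6 S3-x->S3 S3-y->S4 S4-x->S5 S4-y->S6 S5-x->S3 S5-y->S4 S6-x->S5 S6-y->S6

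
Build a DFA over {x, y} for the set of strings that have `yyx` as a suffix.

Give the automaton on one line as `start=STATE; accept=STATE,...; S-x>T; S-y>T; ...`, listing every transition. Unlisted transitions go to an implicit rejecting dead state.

start=S0; accept=S3; S0-x>S0; S0-y>S1; S1-x>S0; S1-y>S2; S2-x>S3; S2-y>S2; S3-x>S0; S3-y>S1

Remember how much of `yyx` the current input suffix matches. State S0 means no match yet; S1 means the last symbol is `y`; S2 means the last 2 symbols are `yy`; S3 means the last 3 symbols are `yyx`. Only S3 accepts. On a mismatch, fall back to the longest proper suffix that is still a prefix of `yyx`.
4 states suffice.
        x   y  
>  S0   S0  S1 
   S1   S0  S2 
   S2   S3  S2 
 * S3   S0  S1 
(> = start, * = accepting)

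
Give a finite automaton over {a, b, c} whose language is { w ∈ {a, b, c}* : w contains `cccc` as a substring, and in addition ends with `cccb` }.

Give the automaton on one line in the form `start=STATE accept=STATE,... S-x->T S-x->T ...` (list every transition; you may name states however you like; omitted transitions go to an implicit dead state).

start=S0 accept=S6 S0-a->S0 S0-b->S0 S0-c->S1 S1-a->S0 S1-b->S0 S1-c->S2 S2-a->S0 S2-b->S0 S2-c->S3 S3-a->S0 S3-b->S0 S3-c->S4 S4-a->S5 S4-b->S6 S4-c->S4 S5-a->S5 S5-b->S5 S5-c->S7 S6-a->S5 S6-b->S5 S6-c->S7 S7-a->S5 S7-b->S5 S7-c->S8 S8-a->S5 S8-b->S5 S8-c->S4

Build one automaton per condition and run them in lockstep. One (5 states) tracks whether and how much of `cccc` has been seen; the other (5 states) tracks how much of the suffix `cccb` has currently been matched. Each combined state is a pair, one component from each; accept when both components accept. Minimizing collapses redundant product states.
9 states suffice.
        a   b   c  
>  S0   S0  S0  S1 
   S1   S0  S0  S2 
   S2   S0  S0  S3 
   S3   S0  S0  S4 
   S4   S5  S6  S4 
   S5   S5  S5  S7 
 * S6   S5  S5  S7 
   S7   S5  S5  S8 
   S8   S5  S5  S4 
(> = start, * = accepting)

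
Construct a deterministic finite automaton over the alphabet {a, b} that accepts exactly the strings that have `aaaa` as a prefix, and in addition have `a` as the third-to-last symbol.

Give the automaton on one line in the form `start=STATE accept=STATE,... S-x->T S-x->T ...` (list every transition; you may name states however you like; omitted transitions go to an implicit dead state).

start=q0 accept=q5,q6,q7,q8 q0-a->q1 q0-b->q2 q1-a->q3 q1-b->q2 q2-a->q2 q2-b->q2 q3-a->q4 q3-b->q2 q4-a->q5 q4-b->q2 q5-a->q5 q5-b->q6 q6-a->q7 q6-b->q8 q7-a->q9 q7-b->q10 q8-a->q11 q8-b->q12 q9-a->q5 q9-b->q6 q10-a->q7 q10-b->q8 q11-a->q9 q11-b->q10 q12-a->q11 q12-b->q12

Run two small machines in parallel and take their product. One (6 states) tracks whether the input so far still matches the prefix `aaaa`; the other (15 states) tracks the last 3 symbols read. Each combined state is a pair, one component from each; accept when both components accept. Minimizing collapses redundant product states.
A 13-state machine:
          a    b  
>  q0     q1   q2 
   q1     q3   q2 
   q2     q2   q2 
   q3     q4   q2 
   q4     q5   q2 
 * q5     q5   q6 
 * q6     q7   q8 
 * q7     q9  q10 
 * q8    q11  q12 
   q9     q5   q6 
   q10    q7   q8 
   q11    q9  q10 
   q12   q11  q12 
(> = start, * = accepting)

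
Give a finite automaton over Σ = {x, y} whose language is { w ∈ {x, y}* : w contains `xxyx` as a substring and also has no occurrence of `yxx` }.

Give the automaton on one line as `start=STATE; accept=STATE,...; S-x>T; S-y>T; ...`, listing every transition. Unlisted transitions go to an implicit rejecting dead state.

start=S0; accept=S5,S6; S0-x>S1; S0-y>S2; S1-x>S3; S1-y>S2; S2-x>S2; S2-y>S2; S3-x>S3; S3-y>S4; S4-x>S5; S4-y>S2; S5-x>S2; S5-y>S6; S6-x>S5; S6-y>S6

Build one automaton per condition and run them in lockstep. The first has 5 states tracking whether and how much of `xxyx` has been seen; the second has 4 states tracking partial matches of the forbidden pattern `yxx`. A product state is a pair (one from each), accepting exactly when both do. After merging equivalent states the machine shrinks.
7 states suffice.
        x   y  
>  S0   S1  S2 
   S1   S3  S2 
   S2   S2  S2 
   S3   S3  S4 
   S4   S5  S2 
 * S5   S2  S6 
 * S6   S5  S6 
(> = start, * = accepting)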